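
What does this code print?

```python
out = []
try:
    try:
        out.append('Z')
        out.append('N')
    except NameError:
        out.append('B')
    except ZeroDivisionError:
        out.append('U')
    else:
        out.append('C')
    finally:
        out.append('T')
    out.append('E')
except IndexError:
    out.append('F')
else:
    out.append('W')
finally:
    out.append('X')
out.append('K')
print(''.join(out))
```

Execution trace: 'Z' (inner try body) → 'N' (inner try body, no exception) → 'C' (inner else) → 'T' (inner finally) → 'E' (try body, no exception) → 'W' (else) → 'X' (finally) → 'K' (after the try/except). Output: ZNCTEWXK

Answer: ZNCTEWXK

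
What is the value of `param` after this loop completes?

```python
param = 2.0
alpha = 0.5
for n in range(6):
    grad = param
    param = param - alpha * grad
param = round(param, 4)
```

Gradient descent: w = 2.0 * (1 - 0.5)^6
`param` takes the values: 2.0 → 1.0 → 0.5 → 0.25 → 0.125 → 0.0625 → 0.03125 → 0.0312

Answer: 0.0312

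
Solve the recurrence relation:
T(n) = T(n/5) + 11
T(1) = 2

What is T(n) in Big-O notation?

Each step divides n by 5 and adds 11. After log_5(n) steps we reach T(1)=2. So T(n) = 11·log_5(n) + 2 = O(log n).

Answer: O(log n)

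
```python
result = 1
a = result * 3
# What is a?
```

Trace:
`result = 1` → result = 1
`a = result * 3` → a = 3
So a = 3

Answer: 3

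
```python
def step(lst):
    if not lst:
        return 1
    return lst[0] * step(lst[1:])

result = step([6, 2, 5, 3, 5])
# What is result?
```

Product over [6, 2, 5, 3, 5] = 6 * 2 * 5 * 3 * 5 = 900

Answer: 900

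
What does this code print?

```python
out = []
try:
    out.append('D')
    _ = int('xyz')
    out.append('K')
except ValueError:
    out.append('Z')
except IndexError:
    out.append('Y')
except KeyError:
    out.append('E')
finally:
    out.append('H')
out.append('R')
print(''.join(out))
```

Execution trace: 'D' (try body) → 'Z' (except ValueError) → 'H' (finally) → 'R' (after the try/except). Output: DZHR

Answer: DZHR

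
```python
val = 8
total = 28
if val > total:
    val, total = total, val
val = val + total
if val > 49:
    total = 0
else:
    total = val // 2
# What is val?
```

Trace:
`val = 8` → val = 8
`total = 28` → total = 28
`if val > total: ...` → val > total is False → no variable changes
`val = val + total` → val = 36
`if val > 49: ...` → val > 49 is False, take else branch → total = 18
So val = 36

Answer: 36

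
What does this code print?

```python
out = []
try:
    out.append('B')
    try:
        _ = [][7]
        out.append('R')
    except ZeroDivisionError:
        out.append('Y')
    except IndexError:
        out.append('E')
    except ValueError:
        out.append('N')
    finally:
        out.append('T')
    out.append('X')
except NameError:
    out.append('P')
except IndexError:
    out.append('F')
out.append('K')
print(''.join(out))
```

Execution trace: 'B' (try body) → 'E' (inner except IndexError) → 'T' (inner finally) → 'X' (try body, no exception) → 'K' (after the try/except). Output: BETXK

Answer: BETXK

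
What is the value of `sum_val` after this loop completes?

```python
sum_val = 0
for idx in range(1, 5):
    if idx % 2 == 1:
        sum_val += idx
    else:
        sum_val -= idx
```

Add odd, subtract even
`sum_val` takes the values: 0 → 1 → -1 → 2 → -2

Answer: -2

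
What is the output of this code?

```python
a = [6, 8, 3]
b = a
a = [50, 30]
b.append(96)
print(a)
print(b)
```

Key concept: rebinding vs mutation: a is rebound to a new list, b still points at the original.
Step by step:
`a = [6, 8, 3]` → a = [6, 8, 3]
`b = a` → b = [6, 8, 3] (same object as a)
`a = [50, 30]` → a = [50, 30]
`b.append(96)` → b = [6, 8, 3, 96]
`print(a)` → prints [50, 30]
`print(b)` → prints [6, 8, 3, 96]

Answer:
[50, 30]
[6, 8, 3, 96]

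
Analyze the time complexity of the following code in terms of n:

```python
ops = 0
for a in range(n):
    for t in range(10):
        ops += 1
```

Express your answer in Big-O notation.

Each loop level contributes: n × 1. Multiplying the contributions gives O(n).

Answer: O(n)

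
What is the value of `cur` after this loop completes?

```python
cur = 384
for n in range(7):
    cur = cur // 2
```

Halve 7 times: 384 // 2^7 = 3
`cur` takes the values: 384 → 192 → 96 → 48 → 24 → 12 → 6 → 3

Answer: 3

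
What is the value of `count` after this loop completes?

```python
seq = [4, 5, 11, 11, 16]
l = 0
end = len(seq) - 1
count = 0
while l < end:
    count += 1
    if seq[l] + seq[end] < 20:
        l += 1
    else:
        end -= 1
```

Steps to find pair summing to 20
`count` takes the values: 0 → 1 → 2 → 3 → 4

Answer: 4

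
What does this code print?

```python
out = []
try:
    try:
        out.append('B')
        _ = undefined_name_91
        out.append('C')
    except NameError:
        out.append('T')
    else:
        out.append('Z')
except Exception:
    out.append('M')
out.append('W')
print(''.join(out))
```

Execution trace: 'B' (inner try body) → 'T' (inner except NameError) → 'W' (after the try/except). Output: BTW

Answer: BTW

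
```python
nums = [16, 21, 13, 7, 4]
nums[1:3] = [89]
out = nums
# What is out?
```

Trace:
`nums = [16, 21, 13, 7, 4]` → nums = [16, 21, 13, 7, 4]
`nums[1:3] = [89]` → nums = [16, 89, 7, 4]
`out = nums` → out = [16, 89, 7, 4]
So out = [16, 89, 7, 4]

Answer: [16, 89, 7, 4]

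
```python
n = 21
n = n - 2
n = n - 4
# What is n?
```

Trace:
`n = 21` → n = 21
`n = n - 2` → n = 19
`n = n - 4` → n = 15
So n = 15

Answer: 15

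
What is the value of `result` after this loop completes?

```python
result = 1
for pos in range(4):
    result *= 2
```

2^4 = 16
`result` takes the values: 1 → 2 → 4 → 8 → 16

Answer: 16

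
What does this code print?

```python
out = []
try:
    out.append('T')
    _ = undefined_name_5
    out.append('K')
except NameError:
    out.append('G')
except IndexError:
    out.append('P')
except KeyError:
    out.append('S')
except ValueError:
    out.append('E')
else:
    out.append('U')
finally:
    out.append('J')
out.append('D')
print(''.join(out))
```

Execution trace: 'T' (try body) → 'G' (except NameError) → 'J' (finally) → 'D' (after the try/except). Output: TGJD

Answer: TGJD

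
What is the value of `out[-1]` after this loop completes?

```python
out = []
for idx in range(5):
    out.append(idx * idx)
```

Last element of squares 0 to 4
`out` takes the values: [] → [0] → [0, 1] → [0, 1, 4] → [0, 1, 4, 9] → [0, 1, 4, 9, 16]
So `out[-1]` = 16

Answer: 16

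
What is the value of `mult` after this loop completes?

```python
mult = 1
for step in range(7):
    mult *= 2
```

2^7 = 128
`mult` takes the values: 1 → 2 → 4 → 8 → 16 → 32 → 64 → 128

Answer: 128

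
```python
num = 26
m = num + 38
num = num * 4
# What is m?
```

Trace:
`num = 26` → num = 26
`m = num + 38` → m = 64
`num = num * 4` → num = 104
So m = 64

Answer: 64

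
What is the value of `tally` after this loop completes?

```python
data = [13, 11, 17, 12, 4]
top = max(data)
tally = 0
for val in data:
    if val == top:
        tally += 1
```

Count of max value 17 in [13, 11, 17, 12, 4]
`tally` takes the values: 0 → 1

Answer: 1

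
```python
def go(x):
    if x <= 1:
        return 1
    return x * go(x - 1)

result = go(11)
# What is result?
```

go(11) = 11 * 10 * 9 * 8 * 7 * 6 * 5 * 4 * 3 * 2 * 1 = 39916800

Answer: 39916800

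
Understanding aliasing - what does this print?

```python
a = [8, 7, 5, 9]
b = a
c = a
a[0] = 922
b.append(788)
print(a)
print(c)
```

Key concept: multiple aliases.
Step by step:
`a = [8, 7, 5, 9]` → a = [8, 7, 5, 9]
`b = a` → b = [8, 7, 5, 9] (same object as a)
`c = a` → c = [8, 7, 5, 9] (same object as a, b)
`a[0] = 922` → a = [922, 7, 5, 9] (same object as b, c); b = [922, 7, 5, 9] (same object as a, c); c = [922, 7, 5, 9] (same object as a, b)
`b.append(788)` → a = [922, 7, 5, 9, 788] (same object as b, c); b = [922, 7, 5, 9, 788] (same object as a, c); c = [922, 7, 5, 9, 788] (same object as a, b)
`print(a)` → prints [922, 7, 5, 9, 788]
`print(c)` → prints [922, 7, 5, 9, 788]

Answer:
[922, 7, 5, 9, 788]
[922, 7, 5, 9, 788]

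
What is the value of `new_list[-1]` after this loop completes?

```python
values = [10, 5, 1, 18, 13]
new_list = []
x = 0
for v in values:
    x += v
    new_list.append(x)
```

Cumulative sum ends at 47
`new_list` takes the values: [] → [10] → [10, 15] → [10, 15, 16] → [10, 15, 16, 34] → [10, 15, 16, 34, 47]
So `new_list[-1]` = 47

Answer: 47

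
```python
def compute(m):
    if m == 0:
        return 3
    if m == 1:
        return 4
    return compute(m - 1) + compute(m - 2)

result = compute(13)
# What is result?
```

Build up from base cases: compute(0)=3, compute(1)=4, compute(2)=7, compute(3)=11, compute(4)=18, compute(5)=29, compute(6)=47, ..., compute(13)=1364

Answer: 1364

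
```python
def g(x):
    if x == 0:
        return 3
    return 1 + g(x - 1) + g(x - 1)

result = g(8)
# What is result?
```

g(x) = 1 + 2·g(x-1), g(0)=3. Closed form: (3+1)·2^8 - 1 = 1023.

Answer: 1023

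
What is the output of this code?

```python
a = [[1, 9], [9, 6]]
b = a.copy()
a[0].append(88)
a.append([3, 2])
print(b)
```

Key concept: shallow copy with nested lists.
Step by step:
`a = [[1, 9], [9, 6]]` → a = [[1, 9], [9, 6]]
`b = a.copy()` → b = [[1, 9], [9, 6]]
`a[0].append(88)` → a = [[1, 9, 88], [9, 6]]; b = [[1, 9, 88], [9, 6]]
`a.append([3, 2])` → a = [[1, 9, 88], [9, 6], [3, 2]]
`print(b)` → prints [[1, 9, 88], [9, 6]]

Answer: [[1, 9, 88], [9, 6]]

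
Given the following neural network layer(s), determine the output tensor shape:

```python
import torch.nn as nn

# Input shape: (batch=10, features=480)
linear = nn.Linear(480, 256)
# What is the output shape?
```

Input: (10, 480) -> Output: (10, 256)

Answer: (10, 256)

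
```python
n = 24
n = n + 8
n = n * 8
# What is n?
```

Trace:
`n = 24` → n = 24
`n = n + 8` → n = 32
`n = n * 8` → n = 256
So n = 256

Answer: 256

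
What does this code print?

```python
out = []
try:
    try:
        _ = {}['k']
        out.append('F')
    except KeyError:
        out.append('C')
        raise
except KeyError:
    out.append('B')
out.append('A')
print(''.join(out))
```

Execution trace: 'C' (inner except KeyError) → 'B' (outer except KeyError) → 'A' (after the try/except). Output: CBA

Answer: CBA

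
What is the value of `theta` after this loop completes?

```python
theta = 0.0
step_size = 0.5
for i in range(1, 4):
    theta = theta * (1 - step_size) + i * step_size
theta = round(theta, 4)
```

Moving average with lr=0.5
`theta` takes the values: 0.0 → 0.5 → 1.25 → 2.125

Answer: 2.125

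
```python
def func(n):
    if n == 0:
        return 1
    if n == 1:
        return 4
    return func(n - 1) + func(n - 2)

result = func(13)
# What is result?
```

Build up from base cases: func(0)=1, func(1)=4, func(2)=5, func(3)=9, func(4)=14, func(5)=23, func(6)=37, ..., func(13)=1076

Answer: 1076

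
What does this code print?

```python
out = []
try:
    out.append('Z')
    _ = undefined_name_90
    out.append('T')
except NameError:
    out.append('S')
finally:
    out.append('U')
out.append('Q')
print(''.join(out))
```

Execution trace: 'Z' (try body) → 'S' (except NameError) → 'U' (finally) → 'Q' (after the try/except). Output: ZSUQ

Answer: ZSUQ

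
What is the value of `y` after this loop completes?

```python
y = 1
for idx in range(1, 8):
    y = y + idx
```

Start at 1, add 1 through 7
`y` takes the values: 1 → 2 → 4 → 7 → 11 → 16 → 22 → 29

Answer: 29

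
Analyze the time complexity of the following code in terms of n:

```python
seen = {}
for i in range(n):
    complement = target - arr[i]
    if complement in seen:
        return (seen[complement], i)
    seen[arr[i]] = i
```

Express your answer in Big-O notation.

This is Two sum with hash map. Time complexity: O(n).

Answer: O(n)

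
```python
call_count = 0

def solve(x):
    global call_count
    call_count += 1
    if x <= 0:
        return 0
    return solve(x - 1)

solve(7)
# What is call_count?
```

Linear recursion stepping by 1: 8 calls from x=7 down to ≤0.

Answer: 8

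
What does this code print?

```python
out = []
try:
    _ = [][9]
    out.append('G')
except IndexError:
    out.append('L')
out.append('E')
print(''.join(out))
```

Execution trace: 'L' (except IndexError) → 'E' (after the try/except). Output: LE

Answer: LE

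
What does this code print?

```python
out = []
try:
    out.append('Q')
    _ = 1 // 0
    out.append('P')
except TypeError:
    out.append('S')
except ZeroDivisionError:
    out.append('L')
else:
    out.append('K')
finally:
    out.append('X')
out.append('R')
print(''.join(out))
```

Execution trace: 'Q' (try body) → 'L' (except ZeroDivisionError) → 'X' (finally) → 'R' (after the try/except). Output: QLXR

Answer: QLXR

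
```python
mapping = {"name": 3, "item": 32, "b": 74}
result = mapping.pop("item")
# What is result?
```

Trace:
`mapping = {"name": 3, "item": 32, "b": 74}` → mapping = {'name': 3, 'item': 32, 'b': 74}
`result = mapping.pop("item")` → mapping = {'name': 3, 'b': 74}; result = 32
So result = 32

Answer: 32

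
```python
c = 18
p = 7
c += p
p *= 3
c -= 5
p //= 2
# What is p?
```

Trace:
`c = 18` → c = 18
`p = 7` → p = 7
`c += p` → c = 25
`p *= 3` → p = 21
`c -= 5` → c = 20
`p //= 2` → p = 10
So p = 10

Answer: 10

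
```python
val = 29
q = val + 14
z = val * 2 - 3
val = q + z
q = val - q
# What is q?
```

Trace:
`val = 29` → val = 29
`q = val + 14` → q = 43
`z = val * 2 - 3` → z = 55
`val = q + z` → val = 98
`q = val - q` → q = 55
So q = 55

Answer: 55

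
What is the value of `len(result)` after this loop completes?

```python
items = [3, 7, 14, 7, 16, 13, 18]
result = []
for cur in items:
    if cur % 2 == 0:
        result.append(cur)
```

Count even numbers in [3, 7, 14, 7, 16, 13, 18]
`result` takes the values: [] → [14] → [14, 16] → [14, 16, 18]
So `len(result)` = 3

Answer: 3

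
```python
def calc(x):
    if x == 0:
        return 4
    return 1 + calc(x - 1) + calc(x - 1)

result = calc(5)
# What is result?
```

calc(x) = 1 + 2·calc(x-1), calc(0)=4. Closed form: (4+1)·2^5 - 1 = 159.

Answer: 159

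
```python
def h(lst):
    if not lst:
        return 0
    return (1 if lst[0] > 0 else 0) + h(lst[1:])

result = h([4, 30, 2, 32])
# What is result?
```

Count of positive elements in [4, 30, 2, 32] = 4

Answer: 4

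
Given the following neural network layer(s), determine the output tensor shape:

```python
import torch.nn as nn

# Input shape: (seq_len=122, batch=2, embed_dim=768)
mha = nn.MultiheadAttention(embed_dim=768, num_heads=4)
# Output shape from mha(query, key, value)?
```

Input: (122, 2, 768) -> Output: (122, 2, 768)

Answer: (122, 2, 768)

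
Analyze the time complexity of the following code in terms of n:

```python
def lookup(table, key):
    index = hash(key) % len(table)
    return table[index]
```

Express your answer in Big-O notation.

This is Hash table lookup (average case). Time complexity: O(1).

Answer: O(1)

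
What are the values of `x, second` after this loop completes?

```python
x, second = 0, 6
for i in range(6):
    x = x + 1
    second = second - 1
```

x goes 0→6, second goes 6→0
`x, second` takes the values: (0, 6) → (1, 6) → (1, 5) → (2, 5) → (2, 4) → (3, 4) → (3, 3) → (4, 3) → (4, 2) → (5, 2) → (5, 1) → (6, 1) → (6, 0)

Answer: 6, 0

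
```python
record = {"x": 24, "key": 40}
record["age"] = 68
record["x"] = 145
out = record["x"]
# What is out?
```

Trace:
`record = {"x": 24, "key": 40}` → record = {'x': 24, 'key': 40}
`record["age"] = 68` → record = {'x': 24, 'key': 40, 'age': 68}
`record["x"] = 145` → record = {'x': 145, 'key': 40, 'age': 68}
`out = record["x"]` → out = 145
So out = 145

Answer: 145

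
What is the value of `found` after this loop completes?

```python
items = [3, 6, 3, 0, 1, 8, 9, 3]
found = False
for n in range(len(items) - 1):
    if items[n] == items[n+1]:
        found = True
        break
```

Check consecutive duplicates in [3, 6, 3, 0, 1, 8, 9, 3]
`found` takes the values: False

Answer: False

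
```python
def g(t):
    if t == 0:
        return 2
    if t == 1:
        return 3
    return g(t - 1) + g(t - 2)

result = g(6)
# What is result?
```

Build up from base cases: g(0)=2, g(1)=3, g(2)=5, g(3)=8, g(4)=13, g(5)=21, g(6)=34

Answer: 34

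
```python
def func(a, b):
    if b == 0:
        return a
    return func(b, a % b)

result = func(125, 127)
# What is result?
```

func(125, 127) -> func(127, 125) -> func(125, 2) -> func(2, 1) -> func(1, 0) -> 1

Answer: 1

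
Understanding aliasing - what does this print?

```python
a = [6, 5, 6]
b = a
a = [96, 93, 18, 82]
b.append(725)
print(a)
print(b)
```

Key concept: rebinding vs mutation: a is rebound to a new list, b still points at the original.
Step by step:
`a = [6, 5, 6]` → a = [6, 5, 6]
`b = a` → b = [6, 5, 6] (same object as a)
`a = [96, 93, 18, 82]` → a = [96, 93, 18, 82]
`b.append(725)` → b = [6, 5, 6, 725]
`print(a)` → prints [96, 93, 18, 82]
`print(b)` → prints [6, 5, 6, 725]

Answer:
[96, 93, 18, 82]
[6, 5, 6, 725]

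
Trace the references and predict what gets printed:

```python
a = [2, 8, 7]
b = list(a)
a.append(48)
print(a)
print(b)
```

Key concept: list() constructor creates copy.
Step by step:
`a = [2, 8, 7]` → a = [2, 8, 7]
`b = list(a)` → b = [2, 8, 7]
`a.append(48)` → a = [2, 8, 7, 48]
`print(a)` → prints [2, 8, 7, 48]
`print(b)` → prints [2, 8, 7]

Answer:
[2, 8, 7, 48]
[2, 8, 7]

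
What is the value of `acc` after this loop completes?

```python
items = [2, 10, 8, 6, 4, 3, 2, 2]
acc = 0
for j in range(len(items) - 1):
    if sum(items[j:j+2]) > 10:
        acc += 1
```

Count windows with sum > 10
`acc` takes the values: 0 → 1 → 2 → 3

Answer: 3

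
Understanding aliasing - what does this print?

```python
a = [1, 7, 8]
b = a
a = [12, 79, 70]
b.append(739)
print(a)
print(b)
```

Key concept: rebinding vs mutation: a is rebound to a new list, b still points at the original.
Step by step:
`a = [1, 7, 8]` → a = [1, 7, 8]
`b = a` → b = [1, 7, 8] (same object as a)
`a = [12, 79, 70]` → a = [12, 79, 70]
`b.append(739)` → b = [1, 7, 8, 739]
`print(a)` → prints [12, 79, 70]
`print(b)` → prints [1, 7, 8, 739]

Answer:
[12, 79, 70]
[1, 7, 8, 739]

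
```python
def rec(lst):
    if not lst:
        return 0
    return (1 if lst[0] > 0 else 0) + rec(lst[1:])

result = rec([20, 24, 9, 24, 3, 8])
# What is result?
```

Count of positive elements in [20, 24, 9, 24, 3, 8] = 6

Answer: 6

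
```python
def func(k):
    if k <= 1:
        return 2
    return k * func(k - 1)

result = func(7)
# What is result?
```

func(7) = 7 * 6 * 5 * 4 * 3 * 2 * 2 = 10080

Answer: 10080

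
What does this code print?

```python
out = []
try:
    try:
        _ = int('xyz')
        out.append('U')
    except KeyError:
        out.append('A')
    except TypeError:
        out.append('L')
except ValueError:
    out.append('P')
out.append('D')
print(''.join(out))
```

Execution trace: 'P' (outer except ValueError) → 'D' (after the try/except). Output: PD

Answer: PD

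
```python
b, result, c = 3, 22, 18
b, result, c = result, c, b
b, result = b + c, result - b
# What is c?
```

Trace:
`b, result, c = 3, 22, 18` → b = 3; result = 22; c = 18
`b, result, c = result, c, b` → b = 22; result = 18; c = 3
`b, result = b + c, result - b` → b = 25; result = -4
So c = 3

Answer: 3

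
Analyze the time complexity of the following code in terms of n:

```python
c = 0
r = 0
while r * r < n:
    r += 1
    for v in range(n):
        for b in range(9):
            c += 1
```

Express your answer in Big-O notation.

Each loop level contributes: √n × n × 1. Multiplying the contributions gives O(n√n).

Answer: O(n√n)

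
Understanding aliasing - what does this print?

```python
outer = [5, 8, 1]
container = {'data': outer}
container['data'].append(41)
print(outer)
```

Key concept: dict holds reference to list.
Step by step:
`outer = [5, 8, 1]` → outer = [5, 8, 1]
`container = {'data': outer}` → container = {'data': [5, 8, 1]}
`container['data'].append(41)` → outer = [5, 8, 1, 41]; container = {'data': [5, 8, 1, 41]}
`print(outer)` → prints [5, 8, 1, 41]

Answer: [5, 8, 1, 41]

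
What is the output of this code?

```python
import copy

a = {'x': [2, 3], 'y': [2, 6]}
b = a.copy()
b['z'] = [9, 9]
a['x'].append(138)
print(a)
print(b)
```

Key concept: shallow copy of dict with mutable values.
Step by step:
`a = {'x': [2, 3], 'y': [2, 6]}` → a = {'x': [2, 3], 'y': [2, 6]}
`b = a.copy()` → b = {'x': [2, 3], 'y': [2, 6]}
`b['z'] = [9, 9]` → b = {'x': [2, 3], 'y': [2, 6], 'z': [9, 9]}
`a['x'].append(138)` → a = {'x': [2, 3, 138], 'y': [2, 6]}; b = {'x': [2, 3, 138], 'y': [2, 6], 'z': [9, 9]}
`print(a)` → prints {'x': [2, 3, 138], 'y': [2, 6]}
`print(b)` → prints {'x': [2, 3, 138], 'y': [2, 6], 'z': [9, 9]}

Answer:
{'x': [2, 3, 138], 'y': [2, 6]}
{'x': [2, 3, 138], 'y': [2, 6], 'z': [9, 9]}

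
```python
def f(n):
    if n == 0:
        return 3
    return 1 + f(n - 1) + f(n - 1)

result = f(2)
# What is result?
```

f(n) = 1 + 2·f(n-1), f(0)=3. Closed form: (3+1)·2^2 - 1 = 15.

Answer: 15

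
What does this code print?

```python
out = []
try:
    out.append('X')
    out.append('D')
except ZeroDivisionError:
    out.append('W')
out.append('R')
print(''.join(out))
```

Execution trace: 'X' (try body) → 'D' (try body, no exception) → 'R' (after the try/except). Output: XDR

Answer: XDR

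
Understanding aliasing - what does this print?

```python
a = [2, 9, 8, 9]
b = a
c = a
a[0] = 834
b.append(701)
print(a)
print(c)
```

Key concept: multiple aliases.
Step by step:
`a = [2, 9, 8, 9]` → a = [2, 9, 8, 9]
`b = a` → b = [2, 9, 8, 9] (same object as a)
`c = a` → c = [2, 9, 8, 9] (same object as a, b)
`a[0] = 834` → a = [834, 9, 8, 9] (same object as b, c); b = [834, 9, 8, 9] (same object as a, c); c = [834, 9, 8, 9] (same object as a, b)
`b.append(701)` → a = [834, 9, 8, 9, 701] (same object as b, c); b = [834, 9, 8, 9, 701] (same object as a, c); c = [834, 9, 8, 9, 701] (same object as a, b)
`print(a)` → prints [834, 9, 8, 9, 701]
`print(c)` → prints [834, 9, 8, 9, 701]

Answer:
[834, 9, 8, 9, 701]
[834, 9, 8, 9, 701]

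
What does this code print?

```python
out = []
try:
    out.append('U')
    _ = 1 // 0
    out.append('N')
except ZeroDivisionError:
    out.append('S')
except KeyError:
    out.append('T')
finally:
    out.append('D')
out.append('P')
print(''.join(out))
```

Execution trace: 'U' (try body) → 'S' (except ZeroDivisionError) → 'D' (finally) → 'P' (after the try/except). Output: USDP

Answer: USDP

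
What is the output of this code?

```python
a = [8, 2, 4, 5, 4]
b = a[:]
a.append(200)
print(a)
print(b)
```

Key concept: slice [:] creates copy.
Step by step:
`a = [8, 2, 4, 5, 4]` → a = [8, 2, 4, 5, 4]
`b = a[:]` → b = [8, 2, 4, 5, 4]
`a.append(200)` → a = [8, 2, 4, 5, 4, 200]
`print(a)` → prints [8, 2, 4, 5, 4, 200]
`print(b)` → prints [8, 2, 4, 5, 4]

Answer:
[8, 2, 4, 5, 4, 200]
[8, 2, 4, 5, 4]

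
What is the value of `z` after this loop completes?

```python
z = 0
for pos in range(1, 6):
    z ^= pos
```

XOR of 1 to 5
`z` takes the values: 0 → 1 → 3 → 0 → 4 → 1

Answer: 1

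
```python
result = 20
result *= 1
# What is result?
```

Trace:
`result = 20` → result = 20
`result *= 1` → result = 20
So result = 20

Answer: 20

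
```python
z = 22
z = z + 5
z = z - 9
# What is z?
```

Trace:
`z = 22` → z = 22
`z = z + 5` → z = 27
`z = z - 9` → z = 18
So z = 18

Answer: 18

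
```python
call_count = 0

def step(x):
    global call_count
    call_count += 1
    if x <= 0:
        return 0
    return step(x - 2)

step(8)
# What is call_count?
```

Linear recursion stepping by 2: 5 calls from x=8 down to ≤0.

Answer: 5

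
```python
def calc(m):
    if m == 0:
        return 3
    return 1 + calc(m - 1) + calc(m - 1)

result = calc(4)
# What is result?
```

calc(m) = 1 + 2·calc(m-1), calc(0)=3. Closed form: (3+1)·2^4 - 1 = 63.

Answer: 63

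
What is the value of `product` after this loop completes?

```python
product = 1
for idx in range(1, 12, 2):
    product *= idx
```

Product of 1, 3, 5, ... up to 11
`product` takes the values: 1 → 3 → 15 → 105 → 945 → 10395

Answer: 10395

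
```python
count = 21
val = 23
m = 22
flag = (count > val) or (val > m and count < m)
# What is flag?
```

Trace:
`count = 21` → count = 21
`val = 23` → val = 23
`m = 22` → m = 22
`flag = (count > val) or (val > m and count < m)` → flag = True
So flag = True

Answer: True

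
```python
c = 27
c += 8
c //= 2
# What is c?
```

Trace:
`c = 27` → c = 27
`c += 8` → c = 35
`c //= 2` → c = 17
So c = 17

Answer: 17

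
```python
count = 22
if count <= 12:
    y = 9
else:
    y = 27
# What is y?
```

Trace:
`count = 22` → count = 22
`if count <= 12: ...` → count <= 12 is False, take else branch → y = 27
So y = 27

Answer: 27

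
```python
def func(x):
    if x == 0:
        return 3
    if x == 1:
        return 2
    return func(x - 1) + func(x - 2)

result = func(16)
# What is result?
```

Build up from base cases: func(0)=3, func(1)=2, func(2)=5, func(3)=7, func(4)=12, func(5)=19, func(6)=31, ..., func(16)=3804

Answer: 3804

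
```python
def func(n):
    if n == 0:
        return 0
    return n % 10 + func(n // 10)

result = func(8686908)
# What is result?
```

Sum of digits of 8686908: 8 + 0 + 9 + 6 + 8 + 6 + 8 = 45

Answer: 45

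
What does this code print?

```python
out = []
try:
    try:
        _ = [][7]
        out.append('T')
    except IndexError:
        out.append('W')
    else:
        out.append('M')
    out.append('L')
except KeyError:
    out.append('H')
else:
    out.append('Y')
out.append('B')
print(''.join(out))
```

Execution trace: 'W' (inner except IndexError) → 'L' (try body, no exception) → 'Y' (else) → 'B' (after the try/except). Output: WLYB

Answer: WLYB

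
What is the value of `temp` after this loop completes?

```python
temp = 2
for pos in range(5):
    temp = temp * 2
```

Multiply by 2, 5 times: 2 * 2^5 = 64
`temp` takes the values: 2 → 4 → 8 → 16 → 32 → 64

Answer: 64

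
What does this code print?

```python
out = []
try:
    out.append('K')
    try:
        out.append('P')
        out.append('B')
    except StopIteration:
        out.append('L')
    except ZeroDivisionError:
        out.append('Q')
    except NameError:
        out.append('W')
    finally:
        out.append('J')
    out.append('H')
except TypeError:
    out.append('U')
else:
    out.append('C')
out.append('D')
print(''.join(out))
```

Execution trace: 'K' (try body) → 'P' (inner try body) → 'B' (inner try body, no exception) → 'J' (inner finally) → 'H' (try body, no exception) → 'C' (else) → 'D' (after the try/except). Output: KPBJHCD

Answer: KPBJHCD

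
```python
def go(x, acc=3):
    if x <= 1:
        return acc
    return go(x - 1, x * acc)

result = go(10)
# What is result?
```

Accumulator trace (n, acc): (10, 3) -> (9, 30) -> (8, 270) -> (7, 2160) -> (6, 15120) -> (5, 90720) -> (4, 453600) -> (3, 1814400) -> (2, 5443200) -> (1, 10886400) -> return 10886400

Answer: 10886400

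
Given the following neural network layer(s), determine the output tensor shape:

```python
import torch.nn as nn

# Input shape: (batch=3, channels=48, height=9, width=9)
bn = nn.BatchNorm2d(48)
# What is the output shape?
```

Input: (3, 48, 9, 9) -> Output: (3, 48, 9, 9)

Answer: (3, 48, 9, 9)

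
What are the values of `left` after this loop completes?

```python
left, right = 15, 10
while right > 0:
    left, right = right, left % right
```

GCD of 15 and 10
`left` takes the values: 15 → 10 → 5

Answer: 5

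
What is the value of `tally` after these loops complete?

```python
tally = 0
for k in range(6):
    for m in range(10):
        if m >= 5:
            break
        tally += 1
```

Inner breaks at 5, outer runs 6 times
`tally` takes the values: 0 → 1 → 2 → 3 → 4 → 5 → 6 → 7 → 8 → 9 → 10 → 11 → 12 → 13 → 14 → 15 → 16 → 17 → 18 → 19 → 20 → 21 → 22 → 23 → 24 → 25 → 26 → 27 → 28 → 29 → 30

Answer: 30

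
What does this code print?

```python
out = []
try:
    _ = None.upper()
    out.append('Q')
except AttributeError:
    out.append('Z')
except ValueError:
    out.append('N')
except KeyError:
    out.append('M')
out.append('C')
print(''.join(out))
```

Execution trace: 'Z' (except AttributeError) → 'C' (after the try/except). Output: ZC

Answer: ZC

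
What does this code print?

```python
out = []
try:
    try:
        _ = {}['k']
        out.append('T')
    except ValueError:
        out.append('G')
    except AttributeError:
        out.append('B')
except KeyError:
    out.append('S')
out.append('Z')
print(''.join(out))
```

Execution trace: 'S' (outer except KeyError) → 'Z' (after the try/except). Output: SZ

Answer: SZ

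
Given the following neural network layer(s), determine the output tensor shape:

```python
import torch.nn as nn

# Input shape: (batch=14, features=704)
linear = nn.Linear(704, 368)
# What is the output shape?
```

Input: (14, 704) -> Output: (14, 368)

Answer: (14, 368)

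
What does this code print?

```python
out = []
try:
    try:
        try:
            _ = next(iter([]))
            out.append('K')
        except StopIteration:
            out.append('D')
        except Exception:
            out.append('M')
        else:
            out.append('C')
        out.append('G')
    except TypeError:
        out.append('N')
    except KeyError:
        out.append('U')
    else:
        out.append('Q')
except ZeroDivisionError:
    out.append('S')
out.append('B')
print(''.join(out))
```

Execution trace: 'D' (inner except StopIteration) → 'G' (try body, no exception) → 'Q' (else) → 'B' (after the try/except). Output: DGQB

Answer: DGQB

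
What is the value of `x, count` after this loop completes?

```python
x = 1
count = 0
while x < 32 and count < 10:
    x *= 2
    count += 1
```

Double until >= 32 or 10 iterations
`x, count` takes the values: (1, 0) → (2, 0) → (2, 1) → (4, 1) → (4, 2) → (8, 2) → (8, 3) → (16, 3) → (16, 4) → (32, 4) → (32, 5)

Answer: 32, 5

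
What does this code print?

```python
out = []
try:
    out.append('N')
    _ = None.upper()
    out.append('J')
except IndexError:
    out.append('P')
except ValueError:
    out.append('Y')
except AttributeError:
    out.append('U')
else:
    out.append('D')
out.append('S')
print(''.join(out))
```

Execution trace: 'N' (try body) → 'U' (except AttributeError) → 'S' (after the try/except). Output: NUS

Answer: NUS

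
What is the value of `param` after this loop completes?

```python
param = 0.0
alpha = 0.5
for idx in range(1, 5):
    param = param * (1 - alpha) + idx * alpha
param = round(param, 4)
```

Moving average with lr=0.5
`param` takes the values: 0.0 → 0.5 → 1.25 → 2.125 → 3.0625

Answer: 3.0625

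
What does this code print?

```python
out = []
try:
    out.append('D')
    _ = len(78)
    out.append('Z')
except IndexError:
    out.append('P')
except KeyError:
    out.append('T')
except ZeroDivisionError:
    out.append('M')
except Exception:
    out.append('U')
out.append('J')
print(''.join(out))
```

Execution trace: 'D' (try body) → 'U' (except Exception) → 'J' (after the try/except). Output: DUJ

Answer: DUJ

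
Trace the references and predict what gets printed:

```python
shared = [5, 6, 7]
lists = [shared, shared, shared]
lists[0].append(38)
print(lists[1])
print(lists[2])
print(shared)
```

Key concept: list of same reference.
Step by step:
`shared = [5, 6, 7]` → shared = [5, 6, 7]
`lists = [shared, shared, shared]` → lists = [[5, 6, 7], [5, 6, 7], [5, 6, 7]]
`lists[0].append(38)` → shared = [5, 6, 7, 38]; lists = [[5, 6, 7, 38], [5, 6, 7, 38], [5, 6, 7, 38]]
`print(lists[1])` → prints [5, 6, 7, 38]
`print(lists[2])` → prints [5, 6, 7, 38]
`print(shared)` → prints [5, 6, 7, 38]

Answer:
[5, 6, 7, 38]
[5, 6, 7, 38]
[5, 6, 7, 38]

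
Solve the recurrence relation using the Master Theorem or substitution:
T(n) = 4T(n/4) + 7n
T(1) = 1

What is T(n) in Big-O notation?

By Master Theorem: a=4, b=4, f(n)=7n. Since log_4(4) = 1 and f(n) = Θ(n^1), Case 2 applies. T(n) = O(n log n).

Answer: O(n log n)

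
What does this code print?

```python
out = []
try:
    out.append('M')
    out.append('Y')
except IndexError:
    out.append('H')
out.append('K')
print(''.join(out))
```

Execution trace: 'M' (try body) → 'Y' (try body, no exception) → 'K' (after the try/except). Output: MYK

Answer: MYK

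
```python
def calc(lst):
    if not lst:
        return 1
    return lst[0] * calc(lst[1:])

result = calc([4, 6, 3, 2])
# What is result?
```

Product over [4, 6, 3, 2] = 4 * 6 * 3 * 2 = 144

Answer: 144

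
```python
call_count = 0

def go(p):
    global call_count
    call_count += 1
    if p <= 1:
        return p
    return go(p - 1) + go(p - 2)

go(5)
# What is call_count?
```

Calls(p) = 1 + Calls(p-1) + Calls(p-2); Calls(0)=Calls(1)=1. For p=5 this gives 15.

Answer: 15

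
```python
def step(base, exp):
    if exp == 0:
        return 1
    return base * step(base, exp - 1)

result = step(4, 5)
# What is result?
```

step(4, 5) = 4 * 4 * 4 * 4 * 4 = 1024

Answer: 1024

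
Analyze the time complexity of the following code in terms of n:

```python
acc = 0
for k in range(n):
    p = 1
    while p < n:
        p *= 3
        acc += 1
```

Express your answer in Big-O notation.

Each loop level contributes: n × log n. Multiplying the contributions gives O(n log n).

Answer: O(n log n)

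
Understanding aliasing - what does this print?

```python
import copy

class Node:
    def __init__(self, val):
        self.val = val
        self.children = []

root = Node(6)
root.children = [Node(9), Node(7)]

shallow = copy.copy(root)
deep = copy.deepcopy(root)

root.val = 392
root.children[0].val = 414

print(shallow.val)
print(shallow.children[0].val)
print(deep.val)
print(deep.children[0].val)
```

Key concept: deep copy with custom objects.
Step by step:
`root = Node(6)` → root = Node(val=6, children=[])
`root.children = [Node(9), Node(7)]` → root = Node(val=6, children=[Node(val=9, children=[]), Node(val=7, children=[])])
`shallow = copy.copy(root)` → shallow = Node(val=6, children=[Node(val=9, children=[]), Node(val=7, children=[])])
`deep = copy.deepcopy(root)` → deep = Node(val=6, children=[Node(val=9, children=[]), Node(val=7, children=[])])
`root.val = 392` → root = Node(val=392, children=[Node(val=9, children=[]), Node(val=7, children=[])])
`root.children[0].val = 414` → root = Node(val=392, children=[Node(val=414, children=[]), Node(val=7, children=[])]); shallow = Node(val=6, children=[Node(val=414, children=[]), Node(val=7, children=[])])
`print(shallow.val)` → prints 6
`print(shallow.children[0].val)` → prints 414
`print(deep.val)` → prints 6
`print(deep.children[0].val)` → prints 9

Answer:
6
414
6
9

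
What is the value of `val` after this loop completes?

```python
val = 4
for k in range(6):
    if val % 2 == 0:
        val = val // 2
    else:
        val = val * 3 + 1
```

Collatz-style transformation from 4
`val` takes the values: 4 → 2 → 1 → 4 → 2 → 1 → 4

Answer: 4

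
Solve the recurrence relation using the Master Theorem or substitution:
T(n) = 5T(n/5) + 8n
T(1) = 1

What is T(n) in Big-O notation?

By Master Theorem: a=5, b=5, f(n)=8n. Since log_5(5) = 1 and f(n) = Θ(n^1), Case 2 applies. T(n) = O(n log n).

Answer: O(n log n)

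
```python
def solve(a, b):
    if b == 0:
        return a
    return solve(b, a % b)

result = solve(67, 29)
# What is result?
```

solve(67, 29) -> solve(29, 9) -> solve(9, 2) -> solve(2, 1) -> solve(1, 0) -> 1

Answer: 1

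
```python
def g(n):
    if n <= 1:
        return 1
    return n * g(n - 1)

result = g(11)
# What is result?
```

g(11) = 11 * 10 * 9 * 8 * 7 * 6 * 5 * 4 * 3 * 2 * 1 = 39916800

Answer: 39916800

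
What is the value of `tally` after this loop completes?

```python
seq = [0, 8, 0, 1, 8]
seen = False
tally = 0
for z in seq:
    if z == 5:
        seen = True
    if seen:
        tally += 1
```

Count elements after first 5 in [0, 8, 0, 1, 8]
`tally` takes the values: 0

Answer: 0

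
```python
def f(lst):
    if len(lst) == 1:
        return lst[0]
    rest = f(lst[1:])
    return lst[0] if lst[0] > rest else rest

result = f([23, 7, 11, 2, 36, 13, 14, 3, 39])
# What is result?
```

Recursive max over [23, 7, 11, 2, 36, 13, 14, 3, 39] = 39

Answer: 39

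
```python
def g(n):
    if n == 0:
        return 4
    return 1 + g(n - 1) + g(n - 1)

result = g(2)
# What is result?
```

g(n) = 1 + 2·g(n-1), g(0)=4. Closed form: (4+1)·2^2 - 1 = 19.

Answer: 19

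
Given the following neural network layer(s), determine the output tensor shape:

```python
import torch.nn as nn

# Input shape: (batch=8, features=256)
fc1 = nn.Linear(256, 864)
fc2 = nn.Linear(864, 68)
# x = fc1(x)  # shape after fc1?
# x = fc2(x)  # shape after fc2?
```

Input: (8, 256) -> after fc1: (8, 864) -> Output: (8, 68)

Answer: (8, 68)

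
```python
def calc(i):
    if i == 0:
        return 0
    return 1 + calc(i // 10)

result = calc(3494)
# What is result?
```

Count of digits of 3494: 4

Answer: 4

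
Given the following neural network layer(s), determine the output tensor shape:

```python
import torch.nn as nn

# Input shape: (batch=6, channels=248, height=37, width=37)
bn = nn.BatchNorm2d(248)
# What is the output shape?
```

Input: (6, 248, 37, 37) -> Output: (6, 248, 37, 37)

Answer: (6, 248, 37, 37)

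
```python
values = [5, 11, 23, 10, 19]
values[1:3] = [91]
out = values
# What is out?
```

Trace:
`values = [5, 11, 23, 10, 19]` → values = [5, 11, 23, 10, 19]
`values[1:3] = [91]` → values = [5, 91, 10, 19]
`out = values` → out = [5, 91, 10, 19]
So out = [5, 91, 10, 19]

Answer: [5, 91, 10, 19]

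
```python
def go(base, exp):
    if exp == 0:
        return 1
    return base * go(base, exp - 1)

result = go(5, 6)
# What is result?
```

go(5, 6) = 5 * 5 * 5 * 5 * 5 * 5 = 15625

Answer: 15625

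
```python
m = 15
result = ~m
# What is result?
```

Trace:
`m = 15` → m = 15
`result = ~m` → result = -16
So result = -16

Answer: -16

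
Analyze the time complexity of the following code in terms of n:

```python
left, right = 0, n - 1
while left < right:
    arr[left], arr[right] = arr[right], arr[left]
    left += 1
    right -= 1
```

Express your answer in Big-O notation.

This is In-place array reversal. Time complexity: O(n).

Answer: O(n)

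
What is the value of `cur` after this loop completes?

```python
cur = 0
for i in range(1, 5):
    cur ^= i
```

XOR of 1 to 4
`cur` takes the values: 0 → 1 → 3 → 0 → 4

Answer: 4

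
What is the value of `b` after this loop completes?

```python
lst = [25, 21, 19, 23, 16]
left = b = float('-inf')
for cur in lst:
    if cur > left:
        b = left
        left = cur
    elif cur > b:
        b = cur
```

Second largest (with repeats) in [25, 21, 19, 23, 16]
`b` takes the values: -inf → 21 → 23

Answer: 23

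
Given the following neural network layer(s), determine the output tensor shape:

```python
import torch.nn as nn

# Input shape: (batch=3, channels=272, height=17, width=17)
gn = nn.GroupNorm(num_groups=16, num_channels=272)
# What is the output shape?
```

Input: (3, 272, 17, 17) -> Output: (3, 272, 17, 17)

Answer: (3, 272, 17, 17)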